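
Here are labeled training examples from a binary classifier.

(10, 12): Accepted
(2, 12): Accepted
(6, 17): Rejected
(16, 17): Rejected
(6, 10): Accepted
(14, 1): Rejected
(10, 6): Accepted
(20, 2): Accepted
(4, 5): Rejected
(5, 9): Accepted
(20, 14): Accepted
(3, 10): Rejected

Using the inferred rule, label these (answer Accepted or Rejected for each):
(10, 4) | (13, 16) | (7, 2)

All 'Accepted' examples share one property — sum is even — and every 'Rejected' example lacks it.
(10, 4): 10+4 = 14 — checks out, so Accepted.
(13, 16): 13+16 = 29 — does not satisfy this, so Rejected.
(7, 2): 7+2 = 9 — does not satisfy this, so Rejected.

Accepted, Rejected, Rejected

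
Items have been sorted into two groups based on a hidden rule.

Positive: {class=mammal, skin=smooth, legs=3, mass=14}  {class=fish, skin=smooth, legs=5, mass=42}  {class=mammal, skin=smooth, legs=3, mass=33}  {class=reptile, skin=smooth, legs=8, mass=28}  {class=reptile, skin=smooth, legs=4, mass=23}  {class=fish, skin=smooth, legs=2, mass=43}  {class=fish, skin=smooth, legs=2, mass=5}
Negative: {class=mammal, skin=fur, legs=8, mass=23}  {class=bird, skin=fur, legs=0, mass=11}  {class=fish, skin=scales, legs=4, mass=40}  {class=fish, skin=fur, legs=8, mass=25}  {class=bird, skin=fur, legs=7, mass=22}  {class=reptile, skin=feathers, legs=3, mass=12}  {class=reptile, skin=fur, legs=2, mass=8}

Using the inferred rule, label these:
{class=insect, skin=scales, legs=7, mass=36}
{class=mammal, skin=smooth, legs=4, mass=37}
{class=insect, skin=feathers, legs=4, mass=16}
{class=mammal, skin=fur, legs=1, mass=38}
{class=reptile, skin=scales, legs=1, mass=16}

Negative, Positive, Negative, Negative, Negative

Looking at the examples, the only property every 'Positive' case has and every 'Negative' case lacks is: skin is smooth.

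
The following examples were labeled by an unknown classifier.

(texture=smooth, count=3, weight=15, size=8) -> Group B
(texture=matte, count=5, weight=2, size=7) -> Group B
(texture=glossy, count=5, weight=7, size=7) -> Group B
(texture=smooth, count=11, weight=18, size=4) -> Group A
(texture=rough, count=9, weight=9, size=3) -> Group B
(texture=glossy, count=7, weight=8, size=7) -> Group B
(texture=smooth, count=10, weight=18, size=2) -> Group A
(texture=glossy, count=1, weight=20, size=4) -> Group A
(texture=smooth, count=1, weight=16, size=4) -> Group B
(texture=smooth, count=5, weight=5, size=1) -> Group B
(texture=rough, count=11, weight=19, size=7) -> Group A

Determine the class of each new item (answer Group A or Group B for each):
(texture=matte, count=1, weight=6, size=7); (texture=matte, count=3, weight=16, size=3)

Group B, Group B

'Group A' ⟺ weight ≥ 18.
Group B: (texture=matte, count=1, weight=6, size=7), since weight = 6.
Group B: (texture=matte, count=3, weight=16, size=3), since weight = 16.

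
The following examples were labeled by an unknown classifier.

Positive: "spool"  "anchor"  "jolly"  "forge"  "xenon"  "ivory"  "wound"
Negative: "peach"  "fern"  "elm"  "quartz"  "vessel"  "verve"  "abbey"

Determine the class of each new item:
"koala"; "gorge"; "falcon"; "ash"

The pattern is that an item is 'Positive' exactly when: contains 'o'.
"koala" — has 'o', hence Positive. "gorge" — has 'o', hence Positive. "falcon" — has 'o', hence Positive. "ash" — no 'o', hence Negative.

Positive, Positive, Positive, Negative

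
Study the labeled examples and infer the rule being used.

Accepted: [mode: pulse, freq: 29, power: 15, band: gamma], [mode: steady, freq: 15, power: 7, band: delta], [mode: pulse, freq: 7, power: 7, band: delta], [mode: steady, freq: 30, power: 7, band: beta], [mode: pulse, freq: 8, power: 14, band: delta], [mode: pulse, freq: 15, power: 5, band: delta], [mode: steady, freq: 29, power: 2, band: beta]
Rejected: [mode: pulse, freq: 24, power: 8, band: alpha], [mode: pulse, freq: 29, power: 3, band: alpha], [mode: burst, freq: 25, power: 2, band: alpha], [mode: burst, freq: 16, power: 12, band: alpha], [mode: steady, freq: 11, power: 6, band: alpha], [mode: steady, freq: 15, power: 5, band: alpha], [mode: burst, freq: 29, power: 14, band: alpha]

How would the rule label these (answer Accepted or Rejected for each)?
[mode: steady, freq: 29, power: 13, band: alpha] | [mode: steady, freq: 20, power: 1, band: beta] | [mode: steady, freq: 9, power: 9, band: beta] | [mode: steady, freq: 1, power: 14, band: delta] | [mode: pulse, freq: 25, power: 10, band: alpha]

Rejected, Accepted, Accepted, Accepted, Rejected

Checking candidate rules against both groups, what survives is: band is not alpha.
[mode: steady, freq: 29, power: 13, band: alpha] — band is alpha, hence Rejected. [mode: steady, freq: 20, power: 1, band: beta] — band is beta, hence Accepted. [mode: steady, freq: 9, power: 9, band: beta] — band is beta, hence Accepted. [mode: steady, freq: 1, power: 14, band: delta] — band is delta, hence Accepted. [mode: pulse, freq: 25, power: 10, band: alpha] — band is alpha, hence Rejected.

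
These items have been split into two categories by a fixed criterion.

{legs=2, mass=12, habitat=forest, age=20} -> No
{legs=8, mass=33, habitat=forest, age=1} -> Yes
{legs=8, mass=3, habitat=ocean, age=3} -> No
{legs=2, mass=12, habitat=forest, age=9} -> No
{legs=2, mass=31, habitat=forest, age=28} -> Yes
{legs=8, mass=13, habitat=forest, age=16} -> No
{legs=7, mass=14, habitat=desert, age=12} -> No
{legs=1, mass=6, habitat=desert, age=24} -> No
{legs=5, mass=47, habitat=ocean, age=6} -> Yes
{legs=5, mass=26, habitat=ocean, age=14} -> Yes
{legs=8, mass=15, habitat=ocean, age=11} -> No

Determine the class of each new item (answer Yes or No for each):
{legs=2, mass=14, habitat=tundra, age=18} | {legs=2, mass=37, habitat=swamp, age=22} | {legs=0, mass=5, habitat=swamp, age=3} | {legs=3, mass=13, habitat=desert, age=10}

No, Yes, No, No

'Yes' ⟺ mass ≥ 26.
{legs=2, mass=14, habitat=tundra, age=18}: mass = 14 — does not fit, so No. {legs=2, mass=37, habitat=swamp, age=22}: mass = 37 — has this property, so Yes. {legs=0, mass=5, habitat=swamp, age=3}: mass = 5 — does not fit, so No. {legs=3, mass=13, habitat=desert, age=10}: mass = 13 — does not fit, so No.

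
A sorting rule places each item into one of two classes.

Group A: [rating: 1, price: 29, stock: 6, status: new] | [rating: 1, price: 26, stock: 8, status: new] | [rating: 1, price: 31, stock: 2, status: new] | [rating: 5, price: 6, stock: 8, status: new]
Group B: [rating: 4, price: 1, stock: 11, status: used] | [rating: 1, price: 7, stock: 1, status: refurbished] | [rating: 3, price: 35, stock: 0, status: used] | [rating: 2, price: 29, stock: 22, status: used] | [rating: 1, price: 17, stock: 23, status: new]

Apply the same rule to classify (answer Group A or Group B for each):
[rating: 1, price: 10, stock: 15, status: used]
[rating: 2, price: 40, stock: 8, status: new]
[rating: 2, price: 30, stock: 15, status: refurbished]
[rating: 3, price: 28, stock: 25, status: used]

Group B, Group A, Group B, Group B

'Group A' ⟺ status is new AND stock ≤ 8.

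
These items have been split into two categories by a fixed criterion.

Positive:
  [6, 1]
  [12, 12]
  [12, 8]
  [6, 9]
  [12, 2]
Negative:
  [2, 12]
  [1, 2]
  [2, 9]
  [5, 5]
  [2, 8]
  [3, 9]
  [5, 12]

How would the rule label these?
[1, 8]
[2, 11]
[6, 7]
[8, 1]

'Positive' ⟺ first ≥ 6.

Negative, Negative, Positive, Positive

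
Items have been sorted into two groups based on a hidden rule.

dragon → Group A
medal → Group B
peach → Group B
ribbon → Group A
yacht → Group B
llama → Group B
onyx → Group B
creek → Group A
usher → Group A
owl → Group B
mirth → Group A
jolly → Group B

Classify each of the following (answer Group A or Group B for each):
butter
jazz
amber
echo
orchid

Group A, Group B, Group A, Group B, Group A

The distinguishing property — contains 'r' — holds for all the 'Group A' cases and none of the 'Group B' cases.
butter: Group A (has 'r'). jazz: Group B (no 'r'). amber: Group A (has 'r'). echo: Group B (no 'r'). orchid: Group A (has 'r').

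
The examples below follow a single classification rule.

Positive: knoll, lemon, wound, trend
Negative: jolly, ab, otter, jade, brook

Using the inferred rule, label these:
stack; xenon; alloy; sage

'Positive' ⟺ contains 'n'.
stack: Negative (no 'n'). xenon: Positive (has 'n'). alloy: Negative (no 'n'). sage: Negative (no 'n').

Negative, Positive, Negative, Negative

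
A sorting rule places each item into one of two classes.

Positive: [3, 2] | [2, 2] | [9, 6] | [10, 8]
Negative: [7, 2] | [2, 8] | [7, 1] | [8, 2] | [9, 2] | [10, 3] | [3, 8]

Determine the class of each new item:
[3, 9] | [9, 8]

Negative, Positive

The rule appears to be: |first − second| ≤ 3.
[3, 9]: |3−9| = 6, fails this test → Negative.
[9, 8]: |9−8| = 1, checks out → Positive.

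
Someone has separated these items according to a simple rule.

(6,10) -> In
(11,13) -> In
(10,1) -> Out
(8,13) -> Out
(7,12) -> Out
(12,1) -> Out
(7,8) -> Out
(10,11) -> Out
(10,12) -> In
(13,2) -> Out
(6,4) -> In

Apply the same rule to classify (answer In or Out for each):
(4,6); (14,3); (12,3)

In, Out, Out

All 'In' examples share one property — sum is even — and every 'Out' example lacks it.
(4,6): 4+6 = 10 — fits, so In.
(14,3): 14+3 = 17 — doesn't qualify, so Out.
(12,3): 12+3 = 15 — doesn't qualify, so Out.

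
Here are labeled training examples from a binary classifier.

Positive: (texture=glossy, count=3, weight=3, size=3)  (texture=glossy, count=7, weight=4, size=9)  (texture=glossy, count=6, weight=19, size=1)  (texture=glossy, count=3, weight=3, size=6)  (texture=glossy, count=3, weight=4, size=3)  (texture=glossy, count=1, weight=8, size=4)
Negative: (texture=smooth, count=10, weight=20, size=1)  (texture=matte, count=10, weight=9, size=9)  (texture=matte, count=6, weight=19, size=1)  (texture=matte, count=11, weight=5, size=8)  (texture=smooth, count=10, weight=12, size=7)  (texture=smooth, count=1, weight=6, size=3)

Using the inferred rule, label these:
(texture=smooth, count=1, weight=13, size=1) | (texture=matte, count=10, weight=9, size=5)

Negative, Negative

The simplest hypothesis consistent with all the labels is: texture is glossy.
(texture=smooth, count=1, weight=13, size=1): texture is smooth, fails this test → Negative.
(texture=matte, count=10, weight=9, size=5): texture is matte, fails this test → Negative.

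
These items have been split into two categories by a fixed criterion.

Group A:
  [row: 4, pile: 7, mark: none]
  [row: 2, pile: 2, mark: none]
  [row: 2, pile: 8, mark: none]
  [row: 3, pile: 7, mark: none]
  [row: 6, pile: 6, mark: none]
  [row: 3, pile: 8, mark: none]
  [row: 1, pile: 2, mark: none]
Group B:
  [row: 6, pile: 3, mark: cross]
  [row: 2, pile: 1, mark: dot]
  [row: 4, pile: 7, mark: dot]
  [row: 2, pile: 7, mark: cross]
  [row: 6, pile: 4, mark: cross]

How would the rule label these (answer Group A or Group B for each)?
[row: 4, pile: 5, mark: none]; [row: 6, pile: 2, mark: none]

The classifier is using: mark is none.
[row: 4, pile: 5, mark: none]: mark is none — checks out, so Group A. [row: 6, pile: 2, mark: none]: mark is none — checks out, so Group A.

Group A, Group A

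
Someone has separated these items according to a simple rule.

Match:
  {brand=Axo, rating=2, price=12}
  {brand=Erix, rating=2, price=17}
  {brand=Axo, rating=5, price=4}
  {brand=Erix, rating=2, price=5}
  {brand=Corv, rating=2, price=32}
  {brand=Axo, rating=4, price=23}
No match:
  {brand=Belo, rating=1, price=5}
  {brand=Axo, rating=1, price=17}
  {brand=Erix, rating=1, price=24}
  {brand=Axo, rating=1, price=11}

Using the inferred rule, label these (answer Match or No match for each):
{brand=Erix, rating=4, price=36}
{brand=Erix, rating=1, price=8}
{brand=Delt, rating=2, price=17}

Match, No match, Match

'Match' ⟺ rating ≥ 2.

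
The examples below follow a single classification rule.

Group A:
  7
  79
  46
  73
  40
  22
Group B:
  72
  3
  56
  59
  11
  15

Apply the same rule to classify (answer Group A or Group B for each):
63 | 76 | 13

Looking at the examples, the only property every 'Group A' case has and every 'Group B' case lacks is: ≡ 1 (mod 3).
63 → 63 mod 3 = 0 → Group B. 76 → 76 mod 3 = 1 → Group A. 13 → 13 mod 3 = 1 → Group A.

Group B, Group A, Group A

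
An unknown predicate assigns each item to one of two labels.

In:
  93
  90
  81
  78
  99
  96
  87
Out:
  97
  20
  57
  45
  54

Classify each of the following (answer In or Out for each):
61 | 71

Out, Out

'In' ⟺ multiple of 3 AND at least 78.
Out: 61, since 61 = 3·20 + 1, 61 < 78.
Out: 71, since 71 = 3·23 + 2, 71 < 78.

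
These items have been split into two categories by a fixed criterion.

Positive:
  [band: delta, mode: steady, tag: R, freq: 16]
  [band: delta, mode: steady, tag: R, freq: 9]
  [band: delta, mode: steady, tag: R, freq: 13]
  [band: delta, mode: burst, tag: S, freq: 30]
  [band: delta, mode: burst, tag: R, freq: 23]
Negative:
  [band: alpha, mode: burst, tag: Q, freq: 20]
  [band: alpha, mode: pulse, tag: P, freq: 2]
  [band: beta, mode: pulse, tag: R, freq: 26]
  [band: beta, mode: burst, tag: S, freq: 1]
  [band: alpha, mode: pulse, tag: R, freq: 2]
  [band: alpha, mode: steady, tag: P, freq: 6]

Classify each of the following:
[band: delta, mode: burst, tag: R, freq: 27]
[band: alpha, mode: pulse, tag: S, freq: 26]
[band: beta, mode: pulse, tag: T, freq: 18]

The pattern is that an item is 'Positive' exactly when: band is delta.
[band: delta, mode: burst, tag: R, freq: 27]: Positive (band is delta).
[band: alpha, mode: pulse, tag: S, freq: 26]: Negative (band is alpha).
[band: beta, mode: pulse, tag: T, freq: 18]: Negative (band is beta).

Positive, Negative, Negative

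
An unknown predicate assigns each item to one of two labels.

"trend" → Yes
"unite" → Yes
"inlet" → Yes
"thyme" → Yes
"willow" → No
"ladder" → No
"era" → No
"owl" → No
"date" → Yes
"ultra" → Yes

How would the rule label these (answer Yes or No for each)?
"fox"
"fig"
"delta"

The distinguishing property — contains 't' — holds for all the 'Yes' cases and none of the 'No' cases.

No, No, Yes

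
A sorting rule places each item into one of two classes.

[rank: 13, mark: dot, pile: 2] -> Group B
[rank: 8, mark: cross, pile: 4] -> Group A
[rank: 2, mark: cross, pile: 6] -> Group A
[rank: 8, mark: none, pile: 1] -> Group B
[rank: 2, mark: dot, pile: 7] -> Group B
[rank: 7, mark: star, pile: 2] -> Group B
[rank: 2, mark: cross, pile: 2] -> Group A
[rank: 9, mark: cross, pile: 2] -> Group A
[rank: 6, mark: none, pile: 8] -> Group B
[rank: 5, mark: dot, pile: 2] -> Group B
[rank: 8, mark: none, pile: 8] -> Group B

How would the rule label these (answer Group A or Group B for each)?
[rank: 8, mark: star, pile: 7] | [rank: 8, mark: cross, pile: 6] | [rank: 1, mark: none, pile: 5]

Group B, Group A, Group B

All 'Group A' examples share one property — mark is cross — and every 'Group B' example lacks it.
[rank: 8, mark: star, pile: 7]: Group B (mark is star). [rank: 8, mark: cross, pile: 6]: Group A (mark is cross). [rank: 1, mark: none, pile: 5]: Group B (mark is none).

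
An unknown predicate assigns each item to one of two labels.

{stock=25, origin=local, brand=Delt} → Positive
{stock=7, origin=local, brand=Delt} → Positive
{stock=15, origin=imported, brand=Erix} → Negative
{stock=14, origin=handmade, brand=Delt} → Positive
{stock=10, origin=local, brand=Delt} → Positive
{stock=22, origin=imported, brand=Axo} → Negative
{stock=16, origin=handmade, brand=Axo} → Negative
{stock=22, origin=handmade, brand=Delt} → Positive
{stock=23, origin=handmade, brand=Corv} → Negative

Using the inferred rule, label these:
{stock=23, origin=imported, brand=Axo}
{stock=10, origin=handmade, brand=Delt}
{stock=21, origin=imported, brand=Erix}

Negative, Positive, Negative

Rule: brand is Delt. This holds for each 'Positive' example and fails for each 'Negative' one.
{stock=23, origin=imported, brand=Axo}: brand is Axo, does not pass → Negative. {stock=10, origin=handmade, brand=Delt}: brand is Delt, has this property → Positive. {stock=21, origin=imported, brand=Erix}: brand is Erix, does not pass → Negative.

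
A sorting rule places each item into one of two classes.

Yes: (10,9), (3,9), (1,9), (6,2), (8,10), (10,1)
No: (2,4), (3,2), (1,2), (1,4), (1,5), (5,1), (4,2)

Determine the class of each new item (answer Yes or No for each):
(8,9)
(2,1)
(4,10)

Yes, No, Yes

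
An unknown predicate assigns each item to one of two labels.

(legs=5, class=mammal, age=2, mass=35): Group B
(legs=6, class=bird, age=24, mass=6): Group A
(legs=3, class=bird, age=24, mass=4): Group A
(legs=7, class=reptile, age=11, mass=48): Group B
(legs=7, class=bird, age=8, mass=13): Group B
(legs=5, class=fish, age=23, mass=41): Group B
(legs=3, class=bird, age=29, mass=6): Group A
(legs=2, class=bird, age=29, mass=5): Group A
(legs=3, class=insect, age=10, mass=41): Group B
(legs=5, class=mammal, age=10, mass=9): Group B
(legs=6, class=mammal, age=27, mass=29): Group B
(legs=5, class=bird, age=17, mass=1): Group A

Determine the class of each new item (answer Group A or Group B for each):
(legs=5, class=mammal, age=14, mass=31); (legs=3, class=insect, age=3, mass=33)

Group B, Group B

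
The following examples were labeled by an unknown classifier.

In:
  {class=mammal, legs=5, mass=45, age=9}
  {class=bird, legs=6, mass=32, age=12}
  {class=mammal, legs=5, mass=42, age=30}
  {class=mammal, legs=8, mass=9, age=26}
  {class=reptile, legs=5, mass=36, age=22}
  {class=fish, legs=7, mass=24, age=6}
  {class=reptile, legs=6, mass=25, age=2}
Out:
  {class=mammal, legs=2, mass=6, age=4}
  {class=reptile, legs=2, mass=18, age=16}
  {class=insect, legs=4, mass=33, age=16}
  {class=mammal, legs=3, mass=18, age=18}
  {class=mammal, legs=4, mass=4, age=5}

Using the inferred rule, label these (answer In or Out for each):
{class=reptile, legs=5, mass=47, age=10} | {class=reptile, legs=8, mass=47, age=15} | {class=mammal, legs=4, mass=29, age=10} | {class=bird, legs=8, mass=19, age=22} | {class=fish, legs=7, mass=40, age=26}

In, In, Out, In, In

The common property of the 'In' items is: legs ≥ 5. No 'Out' item has it.
{class=reptile, legs=5, mass=47, age=10} — legs = 5, hence In. {class=reptile, legs=8, mass=47, age=15} — legs = 8, hence In. {class=mammal, legs=4, mass=29, age=10} — legs = 4, hence Out. {class=bird, legs=8, mass=19, age=22} — legs = 8, hence In. {class=fish, legs=7, mass=40, age=26} — legs = 7, hence In.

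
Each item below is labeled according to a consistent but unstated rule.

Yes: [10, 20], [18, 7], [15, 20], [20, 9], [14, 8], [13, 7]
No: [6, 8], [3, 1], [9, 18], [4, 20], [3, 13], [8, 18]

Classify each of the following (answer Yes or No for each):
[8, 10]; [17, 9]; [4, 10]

All 'Yes' examples share one property — first ≥ 10 — and every 'No' example lacks it.
[8, 10] — first 8, hence No.
[17, 9] — first 17, hence Yes.
[4, 10] — first 4, hence No.

No, Yes, No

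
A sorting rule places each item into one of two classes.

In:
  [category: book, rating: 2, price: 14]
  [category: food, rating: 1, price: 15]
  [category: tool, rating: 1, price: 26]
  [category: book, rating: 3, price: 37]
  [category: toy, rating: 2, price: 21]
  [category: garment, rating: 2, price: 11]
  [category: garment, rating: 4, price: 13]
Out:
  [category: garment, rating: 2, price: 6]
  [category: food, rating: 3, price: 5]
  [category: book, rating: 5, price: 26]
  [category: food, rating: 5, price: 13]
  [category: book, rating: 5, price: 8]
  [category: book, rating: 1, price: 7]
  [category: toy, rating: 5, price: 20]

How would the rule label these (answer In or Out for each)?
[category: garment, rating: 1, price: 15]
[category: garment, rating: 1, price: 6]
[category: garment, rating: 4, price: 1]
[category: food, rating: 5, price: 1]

In, Out, Out, Out

'In' ⟺ price ≥ 8 AND rating ≤ 4.
[category: garment, rating: 1, price: 15] — price = 15, rating = 1, hence In. [category: garment, rating: 1, price: 6] — price = 6, rating = 1, hence Out. [category: garment, rating: 4, price: 1] — price = 1, rating = 4, hence Out. [category: food, rating: 5, price: 1] — price = 1, rating = 5, hence Out.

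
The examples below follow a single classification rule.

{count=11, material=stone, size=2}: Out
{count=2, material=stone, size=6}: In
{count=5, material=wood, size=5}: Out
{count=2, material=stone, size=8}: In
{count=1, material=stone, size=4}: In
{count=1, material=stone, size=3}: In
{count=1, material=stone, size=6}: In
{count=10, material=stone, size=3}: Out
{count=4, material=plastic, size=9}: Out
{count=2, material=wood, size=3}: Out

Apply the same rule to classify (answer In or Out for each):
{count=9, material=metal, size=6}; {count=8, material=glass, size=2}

Out, Out

The classifier is using: material is stone AND count ≤ 2.
{count=9, material=metal, size=6}: material is metal, count = 9, doesn't qualify → Out.
{count=8, material=glass, size=2}: material is glass, count = 8, doesn't qualify → Out.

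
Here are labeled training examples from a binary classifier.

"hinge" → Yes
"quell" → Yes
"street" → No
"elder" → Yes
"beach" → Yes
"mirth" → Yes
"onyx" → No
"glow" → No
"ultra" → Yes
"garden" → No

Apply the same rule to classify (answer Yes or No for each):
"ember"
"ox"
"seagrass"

Yes, No, No

Rule: odd length. This holds for each 'Yes' example and fails for each 'No' one.
"ember": Yes (length 5).
"ox": No (length 2).
"seagrass": No (length 8).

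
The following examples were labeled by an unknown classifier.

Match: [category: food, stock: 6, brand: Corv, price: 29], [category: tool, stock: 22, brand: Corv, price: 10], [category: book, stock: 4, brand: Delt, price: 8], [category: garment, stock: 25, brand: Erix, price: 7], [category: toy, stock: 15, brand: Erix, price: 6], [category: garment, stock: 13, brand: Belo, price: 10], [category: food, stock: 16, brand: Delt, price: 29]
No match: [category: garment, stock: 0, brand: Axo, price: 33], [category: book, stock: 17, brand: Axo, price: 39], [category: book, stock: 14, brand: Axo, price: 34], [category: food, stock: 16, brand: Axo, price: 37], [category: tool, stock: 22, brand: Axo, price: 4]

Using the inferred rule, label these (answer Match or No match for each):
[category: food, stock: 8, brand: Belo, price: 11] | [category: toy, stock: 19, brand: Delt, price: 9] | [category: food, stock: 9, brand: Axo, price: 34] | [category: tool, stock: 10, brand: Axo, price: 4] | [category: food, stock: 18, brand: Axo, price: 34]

Looking at the examples, the only property every 'Match' case has and every 'No match' case lacks is: brand is not Axo.
[category: food, stock: 8, brand: Belo, price: 11] — brand is Belo, hence Match. [category: toy, stock: 19, brand: Delt, price: 9] — brand is Delt, hence Match. [category: food, stock: 9, brand: Axo, price: 34] — brand is Axo, hence No match. [category: tool, stock: 10, brand: Axo, price: 4] — brand is Axo, hence No match. [category: food, stock: 18, brand: Axo, price: 34] — brand is Axo, hence No match.

Match, Match, No match, No match, No match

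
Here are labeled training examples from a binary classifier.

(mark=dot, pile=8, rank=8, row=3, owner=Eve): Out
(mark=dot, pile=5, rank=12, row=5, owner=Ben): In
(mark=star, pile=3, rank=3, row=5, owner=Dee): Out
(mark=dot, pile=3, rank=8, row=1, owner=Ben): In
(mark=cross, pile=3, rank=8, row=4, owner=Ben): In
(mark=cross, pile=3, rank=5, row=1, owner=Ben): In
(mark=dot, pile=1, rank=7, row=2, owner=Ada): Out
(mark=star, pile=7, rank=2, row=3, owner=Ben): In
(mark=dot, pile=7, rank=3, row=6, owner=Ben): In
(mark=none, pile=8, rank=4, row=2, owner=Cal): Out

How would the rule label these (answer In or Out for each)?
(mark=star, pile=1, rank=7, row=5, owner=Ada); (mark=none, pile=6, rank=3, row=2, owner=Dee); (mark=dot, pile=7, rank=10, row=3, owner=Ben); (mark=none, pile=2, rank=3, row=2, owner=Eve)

Out, Out, In, Out

The pattern is that an item is 'In' exactly when: owner is Ben.
(mark=star, pile=1, rank=7, row=5, owner=Ada): owner is Ada — doesn't qualify, so Out. (mark=none, pile=6, rank=3, row=2, owner=Dee): owner is Dee — doesn't qualify, so Out. (mark=dot, pile=7, rank=10, row=3, owner=Ben): owner is Ben — satisfies this, so In. (mark=none, pile=2, rank=3, row=2, owner=Eve): owner is Eve — doesn't qualify, so Out.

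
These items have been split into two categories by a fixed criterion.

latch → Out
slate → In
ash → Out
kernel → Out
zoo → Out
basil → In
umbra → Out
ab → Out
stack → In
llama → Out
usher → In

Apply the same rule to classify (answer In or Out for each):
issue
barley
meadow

Rule: length 5 AND contains 's'. This holds for each 'In' example and fails for each 'Out' one.
issue — length 5, has 's', hence In.
barley — length 6, no 's', hence Out.
meadow — length 6, no 's', hence Out.

In, Out, Out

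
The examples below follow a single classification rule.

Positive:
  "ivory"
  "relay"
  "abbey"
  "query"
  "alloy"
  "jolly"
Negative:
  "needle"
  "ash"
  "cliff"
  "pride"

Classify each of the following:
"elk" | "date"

One predicate separates the groups cleanly: contains 'y'.
"elk" — no 'y', hence Negative.
"date" — no 'y', hence Negative.

Negative, Negative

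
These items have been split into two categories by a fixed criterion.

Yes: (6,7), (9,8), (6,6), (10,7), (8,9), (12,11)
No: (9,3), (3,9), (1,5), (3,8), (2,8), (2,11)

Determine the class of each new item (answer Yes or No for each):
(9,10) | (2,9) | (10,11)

Yes, No, Yes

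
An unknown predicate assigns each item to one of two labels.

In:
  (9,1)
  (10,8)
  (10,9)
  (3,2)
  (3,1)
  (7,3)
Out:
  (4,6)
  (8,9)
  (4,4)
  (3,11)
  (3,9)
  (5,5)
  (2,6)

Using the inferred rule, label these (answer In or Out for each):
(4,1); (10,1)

One predicate separates the groups cleanly: first > second.
(4,1): 4 > 1, meets the rule → In.
(10,1): 10 > 1, meets the rule → In.

In, In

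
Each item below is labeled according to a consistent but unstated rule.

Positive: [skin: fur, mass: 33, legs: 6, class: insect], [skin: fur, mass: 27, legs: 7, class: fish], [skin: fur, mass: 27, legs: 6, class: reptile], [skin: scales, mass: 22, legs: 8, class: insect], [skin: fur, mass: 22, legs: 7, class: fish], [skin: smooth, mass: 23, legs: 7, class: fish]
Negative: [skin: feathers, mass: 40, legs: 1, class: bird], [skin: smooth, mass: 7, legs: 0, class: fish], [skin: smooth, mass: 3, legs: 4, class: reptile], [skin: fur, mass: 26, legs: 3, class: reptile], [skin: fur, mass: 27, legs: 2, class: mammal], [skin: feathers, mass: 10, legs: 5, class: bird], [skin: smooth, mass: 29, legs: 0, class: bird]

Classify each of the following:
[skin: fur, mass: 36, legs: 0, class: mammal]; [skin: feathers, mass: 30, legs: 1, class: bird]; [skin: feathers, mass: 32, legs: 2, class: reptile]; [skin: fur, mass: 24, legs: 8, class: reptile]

Negative, Negative, Negative, Positive

The common property of the 'Positive' items is: legs ≥ 6. No 'Negative' item has it.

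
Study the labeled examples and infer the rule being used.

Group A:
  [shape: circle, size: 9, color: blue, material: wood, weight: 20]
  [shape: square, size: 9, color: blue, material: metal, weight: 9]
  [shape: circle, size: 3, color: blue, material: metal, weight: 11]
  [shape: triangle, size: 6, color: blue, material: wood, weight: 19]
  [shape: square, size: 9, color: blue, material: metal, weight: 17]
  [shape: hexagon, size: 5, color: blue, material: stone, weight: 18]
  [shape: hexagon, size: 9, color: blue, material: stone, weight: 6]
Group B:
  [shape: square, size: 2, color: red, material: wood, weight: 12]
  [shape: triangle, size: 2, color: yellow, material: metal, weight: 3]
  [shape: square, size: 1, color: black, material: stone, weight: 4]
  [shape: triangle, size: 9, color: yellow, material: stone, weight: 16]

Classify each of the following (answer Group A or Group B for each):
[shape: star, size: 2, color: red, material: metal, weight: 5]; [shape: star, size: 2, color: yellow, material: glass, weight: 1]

Group B, Group B

Looking at the examples, the only property every 'Group A' case has and every 'Group B' case lacks is: color is blue.
Group B: [shape: star, size: 2, color: red, material: metal, weight: 5], since color is red.
Group B: [shape: star, size: 2, color: yellow, material: glass, weight: 1], since color is yellow.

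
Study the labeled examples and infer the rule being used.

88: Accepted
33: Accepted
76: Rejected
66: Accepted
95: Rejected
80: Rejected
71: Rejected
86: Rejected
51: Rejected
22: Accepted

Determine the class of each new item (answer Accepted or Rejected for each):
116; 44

Looking at the examples, the only property every 'Accepted' case has and every 'Rejected' case lacks is: multiple of 11.
Rejected: 116, since 116 = 11·10 + 6.
Accepted: 44, since 44 = 11·4.

Rejected, Accepted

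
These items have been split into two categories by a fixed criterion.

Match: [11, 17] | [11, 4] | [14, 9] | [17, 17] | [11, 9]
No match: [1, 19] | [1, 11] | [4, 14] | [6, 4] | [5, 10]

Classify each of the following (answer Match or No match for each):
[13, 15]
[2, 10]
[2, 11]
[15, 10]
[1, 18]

Match, No match, No match, Match, No match

The classifier is using: first ≥ 9.
[13, 15] — first 13, hence Match. [2, 10] — first 2, hence No match. [2, 11] — first 2, hence No match. [15, 10] — first 15, hence Match. [1, 18] — first 1, hence No match.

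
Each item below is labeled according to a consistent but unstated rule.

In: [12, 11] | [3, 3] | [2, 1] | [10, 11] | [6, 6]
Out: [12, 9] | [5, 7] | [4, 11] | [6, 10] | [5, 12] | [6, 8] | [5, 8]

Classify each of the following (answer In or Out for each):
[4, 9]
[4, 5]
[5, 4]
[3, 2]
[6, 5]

Out, In, In, In, In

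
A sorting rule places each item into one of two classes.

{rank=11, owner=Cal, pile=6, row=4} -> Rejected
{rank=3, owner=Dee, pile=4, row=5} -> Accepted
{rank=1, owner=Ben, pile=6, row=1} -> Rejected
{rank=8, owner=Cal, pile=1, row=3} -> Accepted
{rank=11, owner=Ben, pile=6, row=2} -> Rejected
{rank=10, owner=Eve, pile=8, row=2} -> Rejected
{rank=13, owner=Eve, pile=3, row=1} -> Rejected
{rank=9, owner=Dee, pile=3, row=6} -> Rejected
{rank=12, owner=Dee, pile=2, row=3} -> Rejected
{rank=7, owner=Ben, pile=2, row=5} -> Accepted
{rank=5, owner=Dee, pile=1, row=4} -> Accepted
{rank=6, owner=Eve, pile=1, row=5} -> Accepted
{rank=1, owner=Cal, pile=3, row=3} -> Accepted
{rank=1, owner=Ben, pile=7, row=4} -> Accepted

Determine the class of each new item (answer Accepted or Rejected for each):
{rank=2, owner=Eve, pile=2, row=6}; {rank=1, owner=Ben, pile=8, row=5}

All 'Accepted' examples share one property — row ≥ 2 AND rank ≤ 8 — and every 'Rejected' example lacks it.
Accepted: {rank=2, owner=Eve, pile=2, row=6}, since row = 6, rank = 2. Accepted: {rank=1, owner=Ben, pile=8, row=5}, since row = 5, rank = 1.

Accepted, Accepted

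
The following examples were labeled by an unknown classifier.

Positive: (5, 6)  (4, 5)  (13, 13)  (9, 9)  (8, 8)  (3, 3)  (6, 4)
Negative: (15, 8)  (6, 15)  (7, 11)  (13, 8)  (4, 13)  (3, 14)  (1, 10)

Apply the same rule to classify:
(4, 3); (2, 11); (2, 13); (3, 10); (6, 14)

Positive, Negative, Negative, Negative, Negative

Every 'Positive' example satisfies: |first − second| ≤ 2. None of the 'Negative' examples do.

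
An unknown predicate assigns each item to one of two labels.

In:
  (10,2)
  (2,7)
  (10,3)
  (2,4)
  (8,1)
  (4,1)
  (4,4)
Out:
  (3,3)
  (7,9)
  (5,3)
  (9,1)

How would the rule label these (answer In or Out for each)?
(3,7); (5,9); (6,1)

Out, Out, In

The rule appears to be: first is even.
(3,7): first 3, does not pass → Out.
(5,9): first 5, does not pass → Out.
(6,1): first 6, meets the rule → In.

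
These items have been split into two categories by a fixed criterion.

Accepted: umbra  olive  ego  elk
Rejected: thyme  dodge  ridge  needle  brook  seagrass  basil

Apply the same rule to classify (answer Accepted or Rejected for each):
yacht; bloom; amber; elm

Rejected, Rejected, Accepted, Accepted

'Accepted' ⟺ starts with a vowel.
yacht → starts with 'y' → Rejected.
bloom → starts with 'b' → Rejected.
amber → starts with 'a' → Accepted.
elm → starts with 'e' → Accepted.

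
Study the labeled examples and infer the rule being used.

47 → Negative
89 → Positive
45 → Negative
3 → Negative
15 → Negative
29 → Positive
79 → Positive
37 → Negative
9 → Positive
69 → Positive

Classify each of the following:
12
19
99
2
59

'Positive' ⟺ ends in digit 9.
Negative: 12, since last digit 2. Positive: 19, since last digit 9. Positive: 99, since last digit 9. Negative: 2, since last digit 2. Positive: 59, since last digit 9.

Negative, Positive, Positive, Negative, Positive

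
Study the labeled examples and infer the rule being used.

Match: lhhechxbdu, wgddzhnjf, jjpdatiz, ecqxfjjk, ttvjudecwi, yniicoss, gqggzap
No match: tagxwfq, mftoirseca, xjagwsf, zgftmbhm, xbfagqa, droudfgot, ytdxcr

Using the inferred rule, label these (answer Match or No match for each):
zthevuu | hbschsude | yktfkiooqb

The pattern is that an item is 'Match' exactly when: has a double letter.

Match, No match, Match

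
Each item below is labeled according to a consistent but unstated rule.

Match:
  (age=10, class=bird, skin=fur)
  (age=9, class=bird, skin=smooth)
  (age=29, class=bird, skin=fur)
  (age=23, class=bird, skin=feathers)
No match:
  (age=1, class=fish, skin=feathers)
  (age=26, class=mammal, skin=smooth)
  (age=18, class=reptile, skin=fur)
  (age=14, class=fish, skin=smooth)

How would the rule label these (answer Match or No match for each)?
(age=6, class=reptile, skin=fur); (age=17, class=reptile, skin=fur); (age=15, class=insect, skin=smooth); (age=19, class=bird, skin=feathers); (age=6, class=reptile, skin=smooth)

No match, No match, No match, Match, No match

The common property of the 'Match' items is: class is bird. No 'No match' item has it.
(age=6, class=reptile, skin=fur) — class is reptile, hence No match.
(age=17, class=reptile, skin=fur) — class is reptile, hence No match.
(age=15, class=insect, skin=smooth) — class is insect, hence No match.
(age=19, class=bird, skin=feathers) — class is bird, hence Match.
(age=6, class=reptile, skin=smooth) — class is reptile, hence No match.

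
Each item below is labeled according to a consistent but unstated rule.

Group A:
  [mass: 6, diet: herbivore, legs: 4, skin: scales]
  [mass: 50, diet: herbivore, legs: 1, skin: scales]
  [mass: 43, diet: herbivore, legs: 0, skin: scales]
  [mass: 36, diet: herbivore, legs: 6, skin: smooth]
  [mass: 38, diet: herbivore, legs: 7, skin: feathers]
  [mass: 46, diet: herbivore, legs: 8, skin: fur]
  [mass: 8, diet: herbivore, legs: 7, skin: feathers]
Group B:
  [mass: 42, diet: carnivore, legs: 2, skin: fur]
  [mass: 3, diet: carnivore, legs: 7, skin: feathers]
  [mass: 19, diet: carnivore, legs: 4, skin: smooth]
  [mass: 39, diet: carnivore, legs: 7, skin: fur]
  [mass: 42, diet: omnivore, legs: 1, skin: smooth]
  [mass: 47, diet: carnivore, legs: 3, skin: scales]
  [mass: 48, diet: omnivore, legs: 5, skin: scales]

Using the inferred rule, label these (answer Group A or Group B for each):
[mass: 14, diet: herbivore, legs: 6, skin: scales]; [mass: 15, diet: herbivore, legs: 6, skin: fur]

Group A, Group A

The rule appears to be: diet is herbivore.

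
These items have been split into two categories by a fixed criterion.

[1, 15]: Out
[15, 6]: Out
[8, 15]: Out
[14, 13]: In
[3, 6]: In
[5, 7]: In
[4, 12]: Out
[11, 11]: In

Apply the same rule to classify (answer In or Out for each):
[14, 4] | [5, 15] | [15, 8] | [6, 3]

Out, Out, Out, In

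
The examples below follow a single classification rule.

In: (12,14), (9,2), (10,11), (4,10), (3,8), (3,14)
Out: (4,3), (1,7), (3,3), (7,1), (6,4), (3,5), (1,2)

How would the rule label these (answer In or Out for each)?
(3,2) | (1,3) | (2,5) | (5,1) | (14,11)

Out, Out, Out, Out, In

The common property of the 'In' items is: sum ≥ 11. No 'Out' item has it.
Out: (3,2), since 3+2 = 5. Out: (1,3), since 1+3 = 4. Out: (2,5), since 2+5 = 7. Out: (5,1), since 5+1 = 6. In: (14,11), since 14+11 = 25.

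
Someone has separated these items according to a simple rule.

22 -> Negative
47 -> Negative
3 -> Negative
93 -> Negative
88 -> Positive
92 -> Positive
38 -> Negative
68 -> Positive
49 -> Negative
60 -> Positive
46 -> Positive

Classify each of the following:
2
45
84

Rule: even AND at least 46. This holds for each 'Positive' example and fails for each 'Negative' one.
2 — 2 is even, 2 < 46, hence Negative. 45 — 45 is odd, 45 < 46, hence Negative. 84 — 84 is even, 84 ≥ 46, hence Positive.

Negative, Negative, Positive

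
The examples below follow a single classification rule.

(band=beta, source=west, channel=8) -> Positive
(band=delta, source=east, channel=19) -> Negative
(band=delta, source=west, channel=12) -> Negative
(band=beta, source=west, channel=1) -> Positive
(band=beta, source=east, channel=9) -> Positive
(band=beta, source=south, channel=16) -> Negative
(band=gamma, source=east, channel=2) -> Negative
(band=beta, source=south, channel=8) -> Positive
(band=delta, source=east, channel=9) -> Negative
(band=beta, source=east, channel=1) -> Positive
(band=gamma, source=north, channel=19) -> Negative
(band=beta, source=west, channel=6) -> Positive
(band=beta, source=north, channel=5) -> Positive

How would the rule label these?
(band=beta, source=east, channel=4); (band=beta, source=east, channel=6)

The distinguishing property — band is beta AND channel ≤ 9 — holds for all the 'Positive' cases and none of the 'Negative' cases.

Positive, Positive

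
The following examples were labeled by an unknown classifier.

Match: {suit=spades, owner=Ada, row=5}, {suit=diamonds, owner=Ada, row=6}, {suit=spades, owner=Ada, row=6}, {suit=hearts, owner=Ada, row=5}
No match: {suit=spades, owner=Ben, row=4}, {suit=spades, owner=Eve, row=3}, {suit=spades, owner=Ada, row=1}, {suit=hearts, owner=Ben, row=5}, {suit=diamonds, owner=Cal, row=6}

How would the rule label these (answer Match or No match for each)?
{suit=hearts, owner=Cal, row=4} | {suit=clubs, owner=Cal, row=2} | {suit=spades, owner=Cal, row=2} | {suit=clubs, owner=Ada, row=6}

The distinguishing property — owner is Ada AND row ≥ 3 — holds for all the 'Match' cases and none of the 'No match' cases.
No match: {suit=hearts, owner=Cal, row=4}, since owner is Cal, row = 4.
No match: {suit=clubs, owner=Cal, row=2}, since owner is Cal, row = 2.
No match: {suit=spades, owner=Cal, row=2}, since owner is Cal, row = 2.
Match: {suit=clubs, owner=Ada, row=6}, since owner is Ada, row = 6.

No match, No match, No match, Match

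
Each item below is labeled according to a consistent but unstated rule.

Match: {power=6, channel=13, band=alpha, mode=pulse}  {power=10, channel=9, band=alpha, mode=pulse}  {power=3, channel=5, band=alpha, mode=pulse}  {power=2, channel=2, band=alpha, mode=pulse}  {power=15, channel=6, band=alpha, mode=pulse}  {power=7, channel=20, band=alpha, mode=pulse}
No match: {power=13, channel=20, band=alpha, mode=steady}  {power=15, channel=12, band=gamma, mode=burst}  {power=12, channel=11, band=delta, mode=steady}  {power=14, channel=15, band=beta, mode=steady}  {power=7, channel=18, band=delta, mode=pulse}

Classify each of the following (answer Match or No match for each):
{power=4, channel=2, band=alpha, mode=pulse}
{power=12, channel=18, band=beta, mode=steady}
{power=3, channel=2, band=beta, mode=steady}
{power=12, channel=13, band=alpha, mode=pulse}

The classifier is using: band is alpha AND mode is pulse.
{power=4, channel=2, band=alpha, mode=pulse}: band is alpha, mode is pulse, passes → Match.
{power=12, channel=18, band=beta, mode=steady}: band is beta, mode is steady, does not satisfy this → No match.
{power=3, channel=2, band=beta, mode=steady}: band is beta, mode is steady, does not satisfy this → No match.
{power=12, channel=13, band=alpha, mode=pulse}: band is alpha, mode is pulse, passes → Match.

Match, No match, No match, Match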